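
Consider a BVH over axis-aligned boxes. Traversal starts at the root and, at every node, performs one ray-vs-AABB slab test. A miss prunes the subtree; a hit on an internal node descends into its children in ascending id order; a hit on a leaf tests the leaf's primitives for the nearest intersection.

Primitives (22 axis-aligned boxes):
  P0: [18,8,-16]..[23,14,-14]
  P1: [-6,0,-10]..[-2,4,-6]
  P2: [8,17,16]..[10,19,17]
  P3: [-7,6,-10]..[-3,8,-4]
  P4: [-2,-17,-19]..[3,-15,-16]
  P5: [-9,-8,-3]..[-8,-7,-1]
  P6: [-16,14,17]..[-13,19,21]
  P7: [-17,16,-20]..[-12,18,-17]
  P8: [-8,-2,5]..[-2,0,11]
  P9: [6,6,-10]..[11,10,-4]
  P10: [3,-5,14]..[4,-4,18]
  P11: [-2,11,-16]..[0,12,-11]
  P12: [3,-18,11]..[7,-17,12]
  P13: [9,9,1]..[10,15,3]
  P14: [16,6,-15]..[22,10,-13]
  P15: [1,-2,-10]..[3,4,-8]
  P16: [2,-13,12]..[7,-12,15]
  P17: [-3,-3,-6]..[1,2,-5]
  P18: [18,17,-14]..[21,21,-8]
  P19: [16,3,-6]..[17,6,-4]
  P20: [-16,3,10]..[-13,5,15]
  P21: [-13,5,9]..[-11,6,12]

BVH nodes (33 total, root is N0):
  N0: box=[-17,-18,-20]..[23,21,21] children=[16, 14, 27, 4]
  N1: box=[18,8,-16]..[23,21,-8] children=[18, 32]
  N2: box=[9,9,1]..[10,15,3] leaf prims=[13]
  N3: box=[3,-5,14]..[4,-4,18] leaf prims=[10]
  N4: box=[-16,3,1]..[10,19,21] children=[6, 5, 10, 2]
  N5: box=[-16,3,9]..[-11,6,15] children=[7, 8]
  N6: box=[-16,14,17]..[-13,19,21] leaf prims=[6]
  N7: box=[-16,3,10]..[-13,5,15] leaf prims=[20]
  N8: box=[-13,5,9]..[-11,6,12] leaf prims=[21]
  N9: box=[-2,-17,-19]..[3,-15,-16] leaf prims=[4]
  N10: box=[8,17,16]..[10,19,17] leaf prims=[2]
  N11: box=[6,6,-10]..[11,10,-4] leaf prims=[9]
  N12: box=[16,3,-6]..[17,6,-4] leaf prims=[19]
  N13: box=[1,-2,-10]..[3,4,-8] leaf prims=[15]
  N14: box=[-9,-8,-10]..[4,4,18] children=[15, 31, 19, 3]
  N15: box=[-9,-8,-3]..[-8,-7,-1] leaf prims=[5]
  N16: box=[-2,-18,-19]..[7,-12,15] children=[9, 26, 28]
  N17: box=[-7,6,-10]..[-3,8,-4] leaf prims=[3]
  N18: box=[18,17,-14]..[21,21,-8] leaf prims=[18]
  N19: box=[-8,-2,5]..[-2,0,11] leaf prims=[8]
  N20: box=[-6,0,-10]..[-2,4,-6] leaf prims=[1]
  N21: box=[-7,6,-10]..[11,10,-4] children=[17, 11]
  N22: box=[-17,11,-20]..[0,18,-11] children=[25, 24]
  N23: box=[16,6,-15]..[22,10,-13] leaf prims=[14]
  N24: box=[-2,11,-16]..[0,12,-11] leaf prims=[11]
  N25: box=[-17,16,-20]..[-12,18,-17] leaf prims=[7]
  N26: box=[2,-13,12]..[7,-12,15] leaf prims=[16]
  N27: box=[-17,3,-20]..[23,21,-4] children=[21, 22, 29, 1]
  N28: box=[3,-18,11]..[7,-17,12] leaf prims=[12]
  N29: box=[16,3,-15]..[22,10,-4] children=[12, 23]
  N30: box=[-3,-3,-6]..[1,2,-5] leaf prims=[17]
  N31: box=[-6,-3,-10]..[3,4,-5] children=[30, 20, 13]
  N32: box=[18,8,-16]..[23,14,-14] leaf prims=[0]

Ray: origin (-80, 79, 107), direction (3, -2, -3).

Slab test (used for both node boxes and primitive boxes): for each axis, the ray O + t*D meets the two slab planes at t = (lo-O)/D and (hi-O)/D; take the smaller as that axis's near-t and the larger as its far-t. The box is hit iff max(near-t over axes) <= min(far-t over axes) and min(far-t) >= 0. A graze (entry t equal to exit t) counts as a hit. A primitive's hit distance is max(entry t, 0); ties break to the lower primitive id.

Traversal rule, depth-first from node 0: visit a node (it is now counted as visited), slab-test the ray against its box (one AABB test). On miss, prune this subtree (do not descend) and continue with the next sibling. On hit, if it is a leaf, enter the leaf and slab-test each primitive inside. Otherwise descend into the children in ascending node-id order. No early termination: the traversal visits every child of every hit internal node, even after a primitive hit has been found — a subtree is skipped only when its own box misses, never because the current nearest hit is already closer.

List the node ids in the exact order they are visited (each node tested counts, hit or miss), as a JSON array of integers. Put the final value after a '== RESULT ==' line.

Trace the traversal:
N0 x:[21,103/3] y:[29,97/2] z:[86/3,127/3] -> hit [29,103/3], descend [4, 14, 16, 27]
  N4 x:[64/3,30] y:[30,38] z:[86/3,106/3] -> hit [30,30], descend [2, 5, 6, 10]
    N2 x:[89/3,30] y:[32,35] z:[104/3,106/3] -> miss, prune
    N5 x:[64/3,23] y:[73/2,38] z:[92/3,98/3] -> miss, prune
    N6 x:[64/3,67/3] y:[30,65/2] z:[86/3,30] -> miss, prune
    N10 x:[88/3,30] y:[30,31] z:[30,91/3] -> hit [30,30] leaf, test {P2@t=30}
  N14 x:[71/3,28] y:[75/2,87/2] z:[89/3,39] -> miss, prune
  N16 x:[26,29] y:[91/2,97/2] z:[92/3,42] -> miss, prune
  N27 x:[21,103/3] y:[29,38] z:[37,127/3] -> miss, prune

9 AABB tests over nodes [0, 4, 2, 5, 6, 10, 14, 16, 27]; 1 leaf entered; closest P2.

== RESULT ==
[0, 4, 2, 5, 6, 10, 14, 16, 27]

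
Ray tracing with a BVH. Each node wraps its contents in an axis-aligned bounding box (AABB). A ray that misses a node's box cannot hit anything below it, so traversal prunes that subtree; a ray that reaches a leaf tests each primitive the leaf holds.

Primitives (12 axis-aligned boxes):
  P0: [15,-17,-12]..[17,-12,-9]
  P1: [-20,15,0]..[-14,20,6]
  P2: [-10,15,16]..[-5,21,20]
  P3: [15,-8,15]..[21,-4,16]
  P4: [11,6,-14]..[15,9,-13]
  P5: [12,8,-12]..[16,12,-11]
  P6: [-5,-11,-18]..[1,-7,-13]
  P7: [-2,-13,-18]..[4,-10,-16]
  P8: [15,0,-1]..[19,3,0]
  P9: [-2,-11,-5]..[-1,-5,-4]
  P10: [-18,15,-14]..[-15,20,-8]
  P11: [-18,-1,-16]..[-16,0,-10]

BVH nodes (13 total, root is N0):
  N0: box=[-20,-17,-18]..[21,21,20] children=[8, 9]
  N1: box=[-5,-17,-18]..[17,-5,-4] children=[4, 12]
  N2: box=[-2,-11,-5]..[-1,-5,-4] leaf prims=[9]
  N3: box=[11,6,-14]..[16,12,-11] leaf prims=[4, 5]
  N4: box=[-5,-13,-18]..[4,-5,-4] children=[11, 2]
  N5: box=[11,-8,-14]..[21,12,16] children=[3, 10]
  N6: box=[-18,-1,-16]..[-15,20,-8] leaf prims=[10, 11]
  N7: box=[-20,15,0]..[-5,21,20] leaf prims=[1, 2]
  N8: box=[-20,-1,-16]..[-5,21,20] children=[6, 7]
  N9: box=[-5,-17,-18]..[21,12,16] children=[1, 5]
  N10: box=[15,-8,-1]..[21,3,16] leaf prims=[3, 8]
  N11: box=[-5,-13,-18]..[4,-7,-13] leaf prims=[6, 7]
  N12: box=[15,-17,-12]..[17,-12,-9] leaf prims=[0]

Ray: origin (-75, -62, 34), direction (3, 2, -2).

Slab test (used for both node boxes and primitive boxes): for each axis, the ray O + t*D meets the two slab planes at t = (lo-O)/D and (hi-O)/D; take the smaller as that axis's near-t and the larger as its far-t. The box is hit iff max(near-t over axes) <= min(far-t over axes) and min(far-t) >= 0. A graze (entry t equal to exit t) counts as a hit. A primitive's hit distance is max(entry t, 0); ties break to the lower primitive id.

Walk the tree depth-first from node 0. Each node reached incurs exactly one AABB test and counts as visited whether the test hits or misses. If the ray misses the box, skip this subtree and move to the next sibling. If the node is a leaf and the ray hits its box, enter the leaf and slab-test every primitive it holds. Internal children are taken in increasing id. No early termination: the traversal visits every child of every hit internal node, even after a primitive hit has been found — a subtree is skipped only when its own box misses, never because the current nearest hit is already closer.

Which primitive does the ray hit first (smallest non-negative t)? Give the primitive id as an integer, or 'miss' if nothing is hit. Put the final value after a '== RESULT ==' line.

Traverse from the root:
N0 x:[55/3,32] y:[45/2,83/2] z:[7,26] -> hit [45/2,26], descend [8, 9]
  N8 x:[55/3,70/3] y:[61/2,83/2] z:[7,25] -> miss, prune
  N9 x:[70/3,32] y:[45/2,37] z:[9,26] -> hit [70/3,26], descend [1, 5]
    N1 x:[70/3,92/3] y:[45/2,57/2] z:[19,26] -> hit [70/3,26], descend [4, 12]
      N4 x:[70/3,79/3] y:[49/2,57/2] z:[19,26] -> hit [49/2,26], descend [2, 11]
        N2 x:[73/3,74/3] y:[51/2,57/2] z:[19,39/2] -> miss, prune
        N11 x:[70/3,79/3] y:[49/2,55/2] z:[47/2,26] -> hit [49/2,26] leaf, test {P6(miss), P7@t=25}
      N12 x:[30,92/3] y:[45/2,25] z:[43/2,23] -> miss, prune
    N5 x:[86/3,32] y:[27,37] z:[9,24] -> miss, prune

9 AABB tests over nodes [0, 8, 9, 1, 4, 2, 11, 12, 5]; 1 leaf entered; closest P7.

== RESULT ==
7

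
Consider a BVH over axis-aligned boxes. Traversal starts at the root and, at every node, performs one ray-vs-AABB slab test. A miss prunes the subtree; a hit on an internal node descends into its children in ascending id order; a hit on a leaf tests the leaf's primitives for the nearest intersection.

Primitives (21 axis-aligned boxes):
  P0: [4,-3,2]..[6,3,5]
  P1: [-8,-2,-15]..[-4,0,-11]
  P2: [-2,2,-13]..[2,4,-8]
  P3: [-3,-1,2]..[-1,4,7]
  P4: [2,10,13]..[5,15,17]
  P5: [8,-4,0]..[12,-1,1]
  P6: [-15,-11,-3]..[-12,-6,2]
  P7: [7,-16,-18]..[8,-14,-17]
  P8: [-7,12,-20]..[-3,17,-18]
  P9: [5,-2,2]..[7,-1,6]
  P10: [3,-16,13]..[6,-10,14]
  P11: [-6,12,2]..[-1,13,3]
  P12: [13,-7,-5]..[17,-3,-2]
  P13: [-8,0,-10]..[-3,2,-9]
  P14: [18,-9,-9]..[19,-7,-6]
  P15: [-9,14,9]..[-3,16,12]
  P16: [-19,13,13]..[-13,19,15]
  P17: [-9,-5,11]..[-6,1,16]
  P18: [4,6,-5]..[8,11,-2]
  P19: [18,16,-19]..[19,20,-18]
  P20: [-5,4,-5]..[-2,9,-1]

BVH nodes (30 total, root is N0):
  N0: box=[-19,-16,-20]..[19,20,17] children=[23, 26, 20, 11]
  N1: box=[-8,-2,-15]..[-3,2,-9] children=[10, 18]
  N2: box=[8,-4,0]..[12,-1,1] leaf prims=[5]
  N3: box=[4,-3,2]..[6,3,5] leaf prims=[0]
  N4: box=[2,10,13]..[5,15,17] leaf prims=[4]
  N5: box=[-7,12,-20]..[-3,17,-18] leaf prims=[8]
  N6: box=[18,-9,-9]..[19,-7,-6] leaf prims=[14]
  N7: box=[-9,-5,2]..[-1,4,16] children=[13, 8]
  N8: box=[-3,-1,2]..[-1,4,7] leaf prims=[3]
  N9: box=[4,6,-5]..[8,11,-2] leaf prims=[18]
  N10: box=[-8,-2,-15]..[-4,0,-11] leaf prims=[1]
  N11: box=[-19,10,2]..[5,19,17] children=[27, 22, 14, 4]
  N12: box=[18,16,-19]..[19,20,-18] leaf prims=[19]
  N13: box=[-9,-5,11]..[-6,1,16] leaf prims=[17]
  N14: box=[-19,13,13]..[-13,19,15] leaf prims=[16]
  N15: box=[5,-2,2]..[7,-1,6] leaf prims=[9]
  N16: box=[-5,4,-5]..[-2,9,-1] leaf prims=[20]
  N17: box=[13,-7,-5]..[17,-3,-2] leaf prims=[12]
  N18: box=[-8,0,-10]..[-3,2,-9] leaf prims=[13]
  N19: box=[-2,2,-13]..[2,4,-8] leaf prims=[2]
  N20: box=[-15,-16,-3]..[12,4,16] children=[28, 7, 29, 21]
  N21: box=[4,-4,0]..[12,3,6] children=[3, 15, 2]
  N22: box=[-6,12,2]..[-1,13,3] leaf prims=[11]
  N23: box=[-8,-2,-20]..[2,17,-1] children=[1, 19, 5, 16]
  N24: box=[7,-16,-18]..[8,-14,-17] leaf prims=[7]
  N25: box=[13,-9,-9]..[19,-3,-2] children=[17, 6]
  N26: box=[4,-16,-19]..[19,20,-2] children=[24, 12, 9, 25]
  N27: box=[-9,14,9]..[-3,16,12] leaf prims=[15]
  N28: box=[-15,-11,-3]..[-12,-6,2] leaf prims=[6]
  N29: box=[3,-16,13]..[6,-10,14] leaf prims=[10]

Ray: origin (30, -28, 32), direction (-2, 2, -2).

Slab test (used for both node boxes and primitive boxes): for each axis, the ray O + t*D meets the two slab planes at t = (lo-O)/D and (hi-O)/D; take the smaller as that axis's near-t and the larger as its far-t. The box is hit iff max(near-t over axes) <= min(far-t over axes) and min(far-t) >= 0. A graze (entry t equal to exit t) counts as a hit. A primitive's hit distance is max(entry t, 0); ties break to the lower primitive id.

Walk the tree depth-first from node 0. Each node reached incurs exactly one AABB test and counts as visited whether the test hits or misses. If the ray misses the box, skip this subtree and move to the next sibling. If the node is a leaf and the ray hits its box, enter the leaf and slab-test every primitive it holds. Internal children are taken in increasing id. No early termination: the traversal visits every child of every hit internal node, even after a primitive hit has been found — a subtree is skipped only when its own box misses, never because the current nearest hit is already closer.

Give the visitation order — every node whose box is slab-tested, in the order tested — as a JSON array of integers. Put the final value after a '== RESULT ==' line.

Walk:
N0 x:[11/2,49/2] y:[6,24] z:[15/2,26] -> hit [15/2,24], descend [11, 20, 23, 26]
  N11 x:[25/2,49/2] y:[19,47/2] z:[15/2,15] -> miss, prune
  N20 x:[9,45/2] y:[6,16] z:[8,35/2] -> hit [9,16], descend [7, 21, 28, 29]
    N7 x:[31/2,39/2] y:[23/2,16] z:[8,15] -> miss, prune
    N21 x:[9,13] y:[12,31/2] z:[13,16] -> hit [13,13], descend [2, 3, 15]
      N2 x:[9,11] y:[12,27/2] z:[31/2,16] -> miss, prune
      N3 x:[12,13] y:[25/2,31/2] z:[27/2,15] -> miss, prune
      N15 x:[23/2,25/2] y:[13,27/2] z:[13,15] -> miss, prune
    N28 x:[21,45/2] y:[17/2,11] z:[15,35/2] -> miss, prune
    N29 x:[12,27/2] y:[6,9] z:[9,19/2] -> miss, prune
  N23 x:[14,19] y:[13,45/2] z:[33/2,26] -> hit [33/2,19], descend [1, 5, 16, 19]
    N1 x:[33/2,19] y:[13,15] z:[41/2,47/2] -> miss, prune
    N5 x:[33/2,37/2] y:[20,45/2] z:[25,26] -> miss, prune
    N16 x:[16,35/2] y:[16,37/2] z:[33/2,37/2] -> hit [33/2,35/2] leaf, test {P20@t=33/2}
    N19 x:[14,16] y:[15,16] z:[20,45/2] -> miss, prune
  N26 x:[11/2,13] y:[6,24] z:[17,51/2] -> miss, prune

order=[0, 11, 20, 7, 21, 2, 3, 15, 28, 29, 23, 1, 5, 16, 19, 26]  |boxes|=16  |leaves|=1  hit=P20

== RESULT ==
[0, 11, 20, 7, 21, 2, 3, 15, 28, 29, 23, 1, 5, 16, 19, 26]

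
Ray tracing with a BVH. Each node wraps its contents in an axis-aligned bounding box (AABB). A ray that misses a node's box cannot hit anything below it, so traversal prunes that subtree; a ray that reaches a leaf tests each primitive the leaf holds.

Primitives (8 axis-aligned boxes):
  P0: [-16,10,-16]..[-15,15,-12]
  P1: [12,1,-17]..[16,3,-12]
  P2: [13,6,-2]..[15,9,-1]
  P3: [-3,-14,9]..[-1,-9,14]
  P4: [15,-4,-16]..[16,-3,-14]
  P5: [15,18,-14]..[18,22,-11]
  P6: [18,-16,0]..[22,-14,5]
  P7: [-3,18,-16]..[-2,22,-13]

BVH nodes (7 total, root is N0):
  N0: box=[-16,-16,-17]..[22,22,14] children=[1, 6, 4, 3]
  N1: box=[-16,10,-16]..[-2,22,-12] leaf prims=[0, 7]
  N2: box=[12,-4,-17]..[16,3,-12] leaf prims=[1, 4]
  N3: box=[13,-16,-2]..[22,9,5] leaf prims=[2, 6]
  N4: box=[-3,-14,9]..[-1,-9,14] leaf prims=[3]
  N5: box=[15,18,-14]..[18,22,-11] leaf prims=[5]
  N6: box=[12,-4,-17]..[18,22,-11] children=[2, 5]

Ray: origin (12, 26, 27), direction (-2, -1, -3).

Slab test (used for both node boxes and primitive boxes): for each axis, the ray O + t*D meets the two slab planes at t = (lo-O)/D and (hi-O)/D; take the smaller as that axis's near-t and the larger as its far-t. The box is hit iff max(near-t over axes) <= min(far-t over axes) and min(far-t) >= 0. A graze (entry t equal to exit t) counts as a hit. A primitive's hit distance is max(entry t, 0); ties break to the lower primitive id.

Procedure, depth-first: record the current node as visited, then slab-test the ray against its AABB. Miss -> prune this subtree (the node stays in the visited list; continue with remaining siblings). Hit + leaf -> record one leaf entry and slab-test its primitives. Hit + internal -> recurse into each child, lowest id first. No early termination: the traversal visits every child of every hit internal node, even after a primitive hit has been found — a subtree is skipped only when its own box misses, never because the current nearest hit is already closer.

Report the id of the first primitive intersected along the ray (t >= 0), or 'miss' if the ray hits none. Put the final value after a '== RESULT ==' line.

Trace the traversal:
N0 x:[-5,14] y:[4,42] z:[13/3,44/3] -> hit [13/3,14], descend [1, 3, 4, 6]
  N1 x:[7,14] y:[4,16] z:[13,43/3] -> hit [13,14] leaf, test {P0@t=27/2, P7(miss)}
  N3 x:[-5,-1/2] y:[17,42] z:[22/3,29/3] -> miss, prune
  N4 x:[13/2,15/2] y:[35,40] z:[13/3,6] -> miss, prune
  N6 x:[-3,0] y:[4,30] z:[38/3,44/3] -> miss, prune

order=[0, 1, 3, 4, 6]  |boxes|=5  |leaves|=1  hit=P0

== RESULT ==
0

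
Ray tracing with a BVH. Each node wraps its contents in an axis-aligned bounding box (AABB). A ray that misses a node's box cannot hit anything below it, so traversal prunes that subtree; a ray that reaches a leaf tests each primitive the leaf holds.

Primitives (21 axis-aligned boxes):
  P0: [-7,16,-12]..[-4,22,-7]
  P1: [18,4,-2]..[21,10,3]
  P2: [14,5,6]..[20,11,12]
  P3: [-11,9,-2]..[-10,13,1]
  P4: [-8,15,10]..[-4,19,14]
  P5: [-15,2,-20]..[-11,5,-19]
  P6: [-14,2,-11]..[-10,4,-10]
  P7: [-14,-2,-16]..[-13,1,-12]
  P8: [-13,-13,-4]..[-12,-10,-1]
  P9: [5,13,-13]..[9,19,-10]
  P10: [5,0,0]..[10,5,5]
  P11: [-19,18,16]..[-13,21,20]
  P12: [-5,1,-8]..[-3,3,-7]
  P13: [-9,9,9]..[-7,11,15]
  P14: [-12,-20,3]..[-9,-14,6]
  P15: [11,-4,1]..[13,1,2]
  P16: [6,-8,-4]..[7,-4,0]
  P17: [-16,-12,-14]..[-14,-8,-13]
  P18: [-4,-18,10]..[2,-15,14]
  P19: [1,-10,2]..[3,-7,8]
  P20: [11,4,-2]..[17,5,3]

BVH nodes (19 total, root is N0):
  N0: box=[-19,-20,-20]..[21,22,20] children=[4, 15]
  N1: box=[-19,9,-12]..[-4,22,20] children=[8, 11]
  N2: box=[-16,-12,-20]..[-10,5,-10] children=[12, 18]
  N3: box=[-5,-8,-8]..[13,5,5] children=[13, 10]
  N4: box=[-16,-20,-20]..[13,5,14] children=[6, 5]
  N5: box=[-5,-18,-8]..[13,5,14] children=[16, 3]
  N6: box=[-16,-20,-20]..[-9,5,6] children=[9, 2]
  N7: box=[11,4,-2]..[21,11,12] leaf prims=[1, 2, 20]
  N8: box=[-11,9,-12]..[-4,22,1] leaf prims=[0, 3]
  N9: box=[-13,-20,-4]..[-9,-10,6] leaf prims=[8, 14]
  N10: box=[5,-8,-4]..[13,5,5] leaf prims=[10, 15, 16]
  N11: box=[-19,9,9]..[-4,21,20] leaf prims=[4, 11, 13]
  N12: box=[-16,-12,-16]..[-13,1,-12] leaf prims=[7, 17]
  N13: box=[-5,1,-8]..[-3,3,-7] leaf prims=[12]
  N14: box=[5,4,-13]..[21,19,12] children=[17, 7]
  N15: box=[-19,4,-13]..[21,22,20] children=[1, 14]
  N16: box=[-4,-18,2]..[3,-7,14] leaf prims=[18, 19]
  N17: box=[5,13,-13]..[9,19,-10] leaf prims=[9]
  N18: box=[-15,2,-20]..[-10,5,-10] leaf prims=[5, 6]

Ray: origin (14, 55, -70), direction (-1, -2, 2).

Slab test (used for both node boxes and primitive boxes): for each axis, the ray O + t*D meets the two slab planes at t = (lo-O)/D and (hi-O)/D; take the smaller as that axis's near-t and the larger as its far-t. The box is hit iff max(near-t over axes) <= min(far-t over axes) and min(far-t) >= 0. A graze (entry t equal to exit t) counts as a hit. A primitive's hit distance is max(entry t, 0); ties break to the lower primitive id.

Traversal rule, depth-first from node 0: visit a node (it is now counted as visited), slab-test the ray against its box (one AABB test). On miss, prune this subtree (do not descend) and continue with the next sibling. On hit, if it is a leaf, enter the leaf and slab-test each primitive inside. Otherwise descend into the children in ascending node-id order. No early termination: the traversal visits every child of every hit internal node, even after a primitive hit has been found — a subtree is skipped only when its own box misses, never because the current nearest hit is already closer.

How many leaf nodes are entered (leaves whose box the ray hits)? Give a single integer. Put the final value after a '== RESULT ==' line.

Trace the traversal:
N0 x:[-7,33] y:[33/2,75/2] z:[25,45] -> hit [25,33], descend [4, 15]
  N4 x:[1,30] y:[25,75/2] z:[25,42] -> hit [25,30], descend [5, 6]
    N5 x:[1,19] y:[25,73/2] z:[31,42] -> miss, prune
    N6 x:[23,30] y:[25,75/2] z:[25,38] -> hit [25,30], descend [2, 9]
      N2 x:[24,30] y:[25,67/2] z:[25,30] -> hit [25,30], descend [12, 18]
        N12 x:[27,30] y:[27,67/2] z:[27,29] -> hit [27,29] leaf, test {P7@t=27, P17(miss)}
        N18 x:[24,29] y:[25,53/2] z:[25,30] -> hit [25,53/2] leaf, test {P5@t=25, P6(miss)}
      N9 x:[23,27] y:[65/2,75/2] z:[33,38] -> miss, prune
  N15 x:[-7,33] y:[33/2,51/2] z:[57/2,45] -> miss, prune

order=[0, 4, 5, 6, 2, 12, 18, 9, 15]  |boxes|=9  |leaves|=2  hit=P5

== RESULT ==
2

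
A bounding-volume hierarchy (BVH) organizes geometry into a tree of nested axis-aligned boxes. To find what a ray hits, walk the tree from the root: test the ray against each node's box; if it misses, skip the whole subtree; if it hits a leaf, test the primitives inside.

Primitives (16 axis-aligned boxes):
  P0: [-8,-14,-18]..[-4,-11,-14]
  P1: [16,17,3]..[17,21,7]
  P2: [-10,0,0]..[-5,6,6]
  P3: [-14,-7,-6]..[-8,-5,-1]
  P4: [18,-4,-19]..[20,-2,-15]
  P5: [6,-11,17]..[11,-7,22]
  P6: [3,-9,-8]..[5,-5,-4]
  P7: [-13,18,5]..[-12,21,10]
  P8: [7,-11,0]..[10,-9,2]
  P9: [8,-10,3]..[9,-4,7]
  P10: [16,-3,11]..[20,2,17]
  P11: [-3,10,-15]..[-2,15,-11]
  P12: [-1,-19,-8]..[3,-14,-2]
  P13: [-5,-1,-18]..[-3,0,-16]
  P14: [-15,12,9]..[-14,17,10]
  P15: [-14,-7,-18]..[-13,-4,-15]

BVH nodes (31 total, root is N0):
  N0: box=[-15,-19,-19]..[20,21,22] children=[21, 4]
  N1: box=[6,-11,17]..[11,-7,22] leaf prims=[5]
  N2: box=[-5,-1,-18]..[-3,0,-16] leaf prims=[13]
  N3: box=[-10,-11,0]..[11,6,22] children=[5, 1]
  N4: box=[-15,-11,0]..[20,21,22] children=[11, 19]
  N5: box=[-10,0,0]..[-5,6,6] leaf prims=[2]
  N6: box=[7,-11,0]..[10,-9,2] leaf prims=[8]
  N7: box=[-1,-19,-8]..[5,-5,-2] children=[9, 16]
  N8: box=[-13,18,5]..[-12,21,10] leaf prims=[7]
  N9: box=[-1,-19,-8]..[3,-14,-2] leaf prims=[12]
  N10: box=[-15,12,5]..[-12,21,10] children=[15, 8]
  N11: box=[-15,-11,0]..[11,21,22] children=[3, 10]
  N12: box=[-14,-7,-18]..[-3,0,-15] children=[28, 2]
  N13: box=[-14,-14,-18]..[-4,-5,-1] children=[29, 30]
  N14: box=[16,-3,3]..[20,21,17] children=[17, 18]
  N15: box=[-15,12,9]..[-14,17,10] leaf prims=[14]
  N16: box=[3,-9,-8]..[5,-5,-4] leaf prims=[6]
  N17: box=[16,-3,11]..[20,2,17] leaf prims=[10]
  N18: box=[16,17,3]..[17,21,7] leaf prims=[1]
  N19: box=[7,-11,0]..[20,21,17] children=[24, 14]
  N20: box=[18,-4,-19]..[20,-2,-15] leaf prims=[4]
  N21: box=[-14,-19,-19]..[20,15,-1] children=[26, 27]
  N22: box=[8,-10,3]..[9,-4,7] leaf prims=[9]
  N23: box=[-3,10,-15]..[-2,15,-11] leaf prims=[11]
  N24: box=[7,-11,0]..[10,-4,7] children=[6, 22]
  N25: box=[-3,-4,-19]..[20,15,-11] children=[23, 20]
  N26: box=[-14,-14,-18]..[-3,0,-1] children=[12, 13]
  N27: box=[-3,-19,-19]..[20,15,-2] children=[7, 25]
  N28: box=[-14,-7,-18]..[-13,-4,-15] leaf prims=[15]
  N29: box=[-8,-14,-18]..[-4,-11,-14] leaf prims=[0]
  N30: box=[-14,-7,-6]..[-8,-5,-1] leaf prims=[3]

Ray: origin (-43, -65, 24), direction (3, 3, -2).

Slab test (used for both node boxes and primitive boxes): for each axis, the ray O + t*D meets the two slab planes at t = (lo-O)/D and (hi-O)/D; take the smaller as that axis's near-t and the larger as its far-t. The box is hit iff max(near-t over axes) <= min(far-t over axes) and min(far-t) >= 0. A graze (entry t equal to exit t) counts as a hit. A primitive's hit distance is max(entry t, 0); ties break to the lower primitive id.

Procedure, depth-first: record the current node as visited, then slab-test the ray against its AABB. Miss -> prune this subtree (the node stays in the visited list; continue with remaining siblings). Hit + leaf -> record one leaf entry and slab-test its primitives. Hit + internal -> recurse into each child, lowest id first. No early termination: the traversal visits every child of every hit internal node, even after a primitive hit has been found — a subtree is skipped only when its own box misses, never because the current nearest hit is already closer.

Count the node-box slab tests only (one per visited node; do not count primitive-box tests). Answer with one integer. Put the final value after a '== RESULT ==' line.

Walk:
N0 x:[28/3,21] y:[46/3,86/3] z:[1,43/2] -> hit [46/3,21], descend [4, 21]
  N4 x:[28/3,21] y:[18,86/3] z:[1,12] -> miss, prune
  N21 x:[29/3,21] y:[46/3,80/3] z:[25/2,43/2] -> hit [46/3,21], descend [26, 27]
    N26 x:[29/3,40/3] y:[17,65/3] z:[25/2,21] -> miss, prune
    N27 x:[40/3,21] y:[46/3,80/3] z:[13,43/2] -> hit [46/3,21], descend [7, 25]
      N7 x:[14,16] y:[46/3,20] z:[13,16] -> hit [46/3,16], descend [9, 16]
        N9 x:[14,46/3] y:[46/3,17] z:[13,16] -> hit [46/3,46/3] leaf, test {P12@t=46/3}
        N16 x:[46/3,16] y:[56/3,20] z:[14,16] -> miss, prune
      N25 x:[40/3,21] y:[61/3,80/3] z:[35/2,43/2] -> hit [61/3,21], descend [20, 23]
        N20 x:[61/3,21] y:[61/3,21] z:[39/2,43/2] -> hit [61/3,21] leaf, test {P4@t=61/3}
        N23 x:[40/3,41/3] y:[25,80/3] z:[35/2,39/2] -> miss, prune

Visited [0, 4, 21, 26, 27, 7, 9, 16, 25, 20, 23]. Tests: 11 box, 2 leaf. Nearest: P12.

== RESULT ==
11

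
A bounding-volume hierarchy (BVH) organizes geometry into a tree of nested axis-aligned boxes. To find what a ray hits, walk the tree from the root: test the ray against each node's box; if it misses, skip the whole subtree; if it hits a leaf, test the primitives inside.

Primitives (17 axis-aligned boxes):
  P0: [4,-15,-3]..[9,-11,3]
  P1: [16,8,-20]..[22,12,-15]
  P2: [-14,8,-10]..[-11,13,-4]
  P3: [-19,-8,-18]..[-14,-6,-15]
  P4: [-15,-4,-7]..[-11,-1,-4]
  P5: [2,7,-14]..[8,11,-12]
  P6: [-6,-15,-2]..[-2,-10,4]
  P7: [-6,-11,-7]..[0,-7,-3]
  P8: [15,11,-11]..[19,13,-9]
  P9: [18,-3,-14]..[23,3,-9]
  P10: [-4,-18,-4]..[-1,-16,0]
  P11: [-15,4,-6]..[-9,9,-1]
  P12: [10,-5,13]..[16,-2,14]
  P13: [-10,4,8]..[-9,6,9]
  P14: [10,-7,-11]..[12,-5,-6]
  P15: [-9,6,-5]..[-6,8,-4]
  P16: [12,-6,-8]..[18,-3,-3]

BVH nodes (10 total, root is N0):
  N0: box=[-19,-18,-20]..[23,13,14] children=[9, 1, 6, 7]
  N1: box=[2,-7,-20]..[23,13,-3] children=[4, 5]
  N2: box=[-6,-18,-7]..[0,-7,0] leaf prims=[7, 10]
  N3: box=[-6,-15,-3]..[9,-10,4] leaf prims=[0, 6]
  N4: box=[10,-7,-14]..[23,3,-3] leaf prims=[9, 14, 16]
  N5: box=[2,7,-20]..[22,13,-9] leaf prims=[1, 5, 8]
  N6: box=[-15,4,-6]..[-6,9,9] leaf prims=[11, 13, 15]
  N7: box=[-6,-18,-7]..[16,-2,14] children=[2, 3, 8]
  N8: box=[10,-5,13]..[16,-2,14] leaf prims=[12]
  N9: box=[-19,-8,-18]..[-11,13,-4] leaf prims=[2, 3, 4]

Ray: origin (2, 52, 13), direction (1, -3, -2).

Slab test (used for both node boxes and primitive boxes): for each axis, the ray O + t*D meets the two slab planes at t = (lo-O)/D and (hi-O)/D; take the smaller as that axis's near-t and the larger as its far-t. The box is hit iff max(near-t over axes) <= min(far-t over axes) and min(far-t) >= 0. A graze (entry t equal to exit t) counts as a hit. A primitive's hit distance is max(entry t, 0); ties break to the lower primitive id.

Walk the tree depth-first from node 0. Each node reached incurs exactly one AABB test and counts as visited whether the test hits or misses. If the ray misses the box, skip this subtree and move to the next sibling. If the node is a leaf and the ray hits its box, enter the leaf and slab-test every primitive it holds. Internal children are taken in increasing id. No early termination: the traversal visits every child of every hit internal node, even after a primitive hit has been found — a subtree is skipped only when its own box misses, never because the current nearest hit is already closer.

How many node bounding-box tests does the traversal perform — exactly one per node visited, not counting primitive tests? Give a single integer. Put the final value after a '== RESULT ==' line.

Traverse from the root:
N0 x:[-21,21] y:[13,70/3] z:[-1/2,33/2] -> hit [13,33/2], descend [1, 6, 7, 9]
  N1 x:[0,21] y:[13,59/3] z:[8,33/2] -> hit [13,33/2], descend [4, 5]
    N4 x:[8,21] y:[49/3,59/3] z:[8,27/2] -> miss, prune
    N5 x:[0,20] y:[13,15] z:[11,33/2] -> hit [13,15] leaf, test {P1@t=14, P5(miss), P8(miss)}
  N6 x:[-17,-8] y:[43/3,16] z:[2,19/2] -> miss, prune
  N7 x:[-8,14] y:[18,70/3] z:[-1/2,10] -> miss, prune
  N9 x:[-21,-13] y:[13,20] z:[17/2,31/2] -> miss, prune

7 AABB tests over nodes [0, 1, 4, 5, 6, 7, 9]; 1 leaf entered; closest P1.

== RESULT ==
7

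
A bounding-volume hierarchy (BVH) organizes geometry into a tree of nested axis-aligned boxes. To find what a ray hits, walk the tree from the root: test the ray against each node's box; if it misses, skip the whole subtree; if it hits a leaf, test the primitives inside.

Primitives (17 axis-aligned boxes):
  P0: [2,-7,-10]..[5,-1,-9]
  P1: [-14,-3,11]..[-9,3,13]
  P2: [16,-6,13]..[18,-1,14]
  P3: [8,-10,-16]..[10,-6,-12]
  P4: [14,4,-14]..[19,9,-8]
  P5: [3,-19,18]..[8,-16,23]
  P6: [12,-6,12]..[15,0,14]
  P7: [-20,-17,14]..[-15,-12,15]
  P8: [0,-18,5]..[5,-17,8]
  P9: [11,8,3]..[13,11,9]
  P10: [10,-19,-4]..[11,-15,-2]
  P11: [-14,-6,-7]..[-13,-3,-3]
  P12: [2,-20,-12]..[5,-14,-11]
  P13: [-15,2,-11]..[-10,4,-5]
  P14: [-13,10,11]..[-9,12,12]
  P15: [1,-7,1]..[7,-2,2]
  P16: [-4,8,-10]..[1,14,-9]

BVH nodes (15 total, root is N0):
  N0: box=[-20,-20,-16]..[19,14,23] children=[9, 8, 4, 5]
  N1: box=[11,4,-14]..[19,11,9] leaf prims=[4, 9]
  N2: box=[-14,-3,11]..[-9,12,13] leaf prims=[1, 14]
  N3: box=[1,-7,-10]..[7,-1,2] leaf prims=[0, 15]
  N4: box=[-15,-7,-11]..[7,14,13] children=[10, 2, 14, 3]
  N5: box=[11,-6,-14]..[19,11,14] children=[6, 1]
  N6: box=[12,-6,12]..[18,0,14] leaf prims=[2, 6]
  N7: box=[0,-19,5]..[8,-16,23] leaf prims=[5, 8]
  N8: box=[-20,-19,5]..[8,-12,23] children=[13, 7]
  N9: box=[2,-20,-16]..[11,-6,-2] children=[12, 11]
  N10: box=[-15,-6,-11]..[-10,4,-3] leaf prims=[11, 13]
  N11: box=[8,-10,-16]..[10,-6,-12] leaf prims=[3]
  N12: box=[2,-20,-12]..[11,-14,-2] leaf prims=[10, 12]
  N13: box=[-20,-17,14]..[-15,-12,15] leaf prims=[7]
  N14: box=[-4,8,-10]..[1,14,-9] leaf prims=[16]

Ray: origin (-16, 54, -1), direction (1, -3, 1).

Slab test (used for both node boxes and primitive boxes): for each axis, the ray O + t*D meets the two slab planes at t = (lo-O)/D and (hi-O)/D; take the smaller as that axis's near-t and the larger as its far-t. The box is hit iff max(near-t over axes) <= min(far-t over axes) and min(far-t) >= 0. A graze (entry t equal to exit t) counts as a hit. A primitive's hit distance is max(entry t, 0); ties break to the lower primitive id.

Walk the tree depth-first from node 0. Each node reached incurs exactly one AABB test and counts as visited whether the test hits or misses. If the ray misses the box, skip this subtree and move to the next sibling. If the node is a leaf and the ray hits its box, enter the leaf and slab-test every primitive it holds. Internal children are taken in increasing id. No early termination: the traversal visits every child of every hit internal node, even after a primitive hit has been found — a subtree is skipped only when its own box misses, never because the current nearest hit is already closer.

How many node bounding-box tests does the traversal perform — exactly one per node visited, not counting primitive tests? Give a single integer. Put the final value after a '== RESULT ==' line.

Trace the traversal:
N0 x:[-4,35] y:[40/3,74/3] z:[-15,24] -> hit [40/3,24], descend [4, 5, 8, 9]
  N4 x:[1,23] y:[40/3,61/3] z:[-10,14] -> hit [40/3,14], descend [2, 3, 10, 14]
    N2 x:[2,7] y:[14,19] z:[12,14] -> miss, prune
    N3 x:[17,23] y:[55/3,61/3] z:[-9,3] -> miss, prune
    N10 x:[1,6] y:[50/3,20] z:[-10,-2] -> miss, prune
    N14 x:[12,17] y:[40/3,46/3] z:[-9,-8] -> miss, prune
  N5 x:[27,35] y:[43/3,20] z:[-13,15] -> miss, prune
  N8 x:[-4,24] y:[22,73/3] z:[6,24] -> hit [22,24], descend [7, 13]
    N7 x:[16,24] y:[70/3,73/3] z:[6,24] -> hit [70/3,24] leaf, test {P5@t=70/3, P8(miss)}
    N13 x:[-4,1] y:[22,71/3] z:[15,16] -> miss, prune
  N9 x:[18,27] y:[20,74/3] z:[-15,-1] -> miss, prune

Summary -> nodes [0, 4, 2, 3, 10, 14, 5, 8, 7, 13, 9]; box-tests=11; leaf-entries=1; first=P5

== RESULT ==
11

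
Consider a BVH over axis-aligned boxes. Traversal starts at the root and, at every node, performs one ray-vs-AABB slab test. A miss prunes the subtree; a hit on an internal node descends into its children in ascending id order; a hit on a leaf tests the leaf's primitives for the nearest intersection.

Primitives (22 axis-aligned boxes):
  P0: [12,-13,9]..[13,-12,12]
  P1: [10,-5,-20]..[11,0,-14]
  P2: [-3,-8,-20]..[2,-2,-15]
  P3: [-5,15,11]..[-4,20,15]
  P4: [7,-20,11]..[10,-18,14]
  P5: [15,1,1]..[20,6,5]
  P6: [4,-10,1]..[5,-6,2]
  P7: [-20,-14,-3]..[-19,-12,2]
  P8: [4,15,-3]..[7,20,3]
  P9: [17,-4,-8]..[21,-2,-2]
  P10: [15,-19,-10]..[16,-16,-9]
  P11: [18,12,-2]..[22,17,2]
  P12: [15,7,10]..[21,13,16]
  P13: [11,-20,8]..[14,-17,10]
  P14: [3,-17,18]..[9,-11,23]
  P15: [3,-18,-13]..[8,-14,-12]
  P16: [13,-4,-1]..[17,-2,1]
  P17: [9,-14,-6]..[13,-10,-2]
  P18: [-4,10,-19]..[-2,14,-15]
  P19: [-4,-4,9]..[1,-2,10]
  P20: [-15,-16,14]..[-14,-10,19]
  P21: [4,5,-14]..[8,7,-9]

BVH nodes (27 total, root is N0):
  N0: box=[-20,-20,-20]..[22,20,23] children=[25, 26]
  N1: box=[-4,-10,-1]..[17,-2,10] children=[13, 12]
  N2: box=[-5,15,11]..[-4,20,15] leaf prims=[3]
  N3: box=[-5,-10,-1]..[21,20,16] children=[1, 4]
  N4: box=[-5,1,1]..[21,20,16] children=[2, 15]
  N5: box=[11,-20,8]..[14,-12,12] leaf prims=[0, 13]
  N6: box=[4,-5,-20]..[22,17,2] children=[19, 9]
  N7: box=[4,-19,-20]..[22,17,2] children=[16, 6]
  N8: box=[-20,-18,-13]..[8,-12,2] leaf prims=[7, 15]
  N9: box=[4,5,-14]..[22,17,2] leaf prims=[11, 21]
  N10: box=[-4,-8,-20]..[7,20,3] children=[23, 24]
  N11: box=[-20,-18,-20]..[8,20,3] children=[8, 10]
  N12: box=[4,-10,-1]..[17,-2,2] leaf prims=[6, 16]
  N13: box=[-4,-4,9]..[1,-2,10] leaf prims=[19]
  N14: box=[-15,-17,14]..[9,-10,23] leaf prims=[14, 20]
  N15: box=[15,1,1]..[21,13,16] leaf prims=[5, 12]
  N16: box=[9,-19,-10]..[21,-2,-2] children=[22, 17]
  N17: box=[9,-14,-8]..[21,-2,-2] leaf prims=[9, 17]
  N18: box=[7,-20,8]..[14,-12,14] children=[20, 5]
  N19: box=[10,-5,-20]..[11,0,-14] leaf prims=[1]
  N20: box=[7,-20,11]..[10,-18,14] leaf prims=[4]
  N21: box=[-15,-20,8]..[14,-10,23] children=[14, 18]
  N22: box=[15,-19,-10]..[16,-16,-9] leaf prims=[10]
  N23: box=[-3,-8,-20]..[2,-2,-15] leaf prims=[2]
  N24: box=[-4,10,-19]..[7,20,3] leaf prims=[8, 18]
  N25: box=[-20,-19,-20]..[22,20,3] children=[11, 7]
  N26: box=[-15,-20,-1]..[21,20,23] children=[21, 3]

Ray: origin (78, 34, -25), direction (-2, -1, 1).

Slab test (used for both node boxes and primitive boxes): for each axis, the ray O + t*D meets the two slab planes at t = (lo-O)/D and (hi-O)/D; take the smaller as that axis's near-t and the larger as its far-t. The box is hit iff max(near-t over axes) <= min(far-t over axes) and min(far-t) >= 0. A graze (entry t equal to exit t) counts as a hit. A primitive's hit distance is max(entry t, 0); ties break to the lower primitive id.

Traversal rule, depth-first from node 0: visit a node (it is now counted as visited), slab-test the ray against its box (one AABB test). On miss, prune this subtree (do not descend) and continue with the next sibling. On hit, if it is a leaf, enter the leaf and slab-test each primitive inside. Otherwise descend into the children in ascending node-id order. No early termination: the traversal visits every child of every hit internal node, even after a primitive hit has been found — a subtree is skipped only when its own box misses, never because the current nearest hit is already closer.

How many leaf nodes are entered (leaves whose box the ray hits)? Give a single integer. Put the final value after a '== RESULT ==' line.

Walk:
N0 x:[28,49] y:[14,54] z:[5,48] -> hit [28,48], descend [25, 26]
  N25 x:[28,49] y:[14,53] z:[5,28] -> hit [28,28], descend [7, 11]
    N7 x:[28,37] y:[17,53] z:[5,27] -> miss, prune
    N11 x:[35,49] y:[14,52] z:[5,28] -> miss, prune
  N26 x:[57/2,93/2] y:[14,54] z:[24,48] -> hit [57/2,93/2], descend [3, 21]
    N3 x:[57/2,83/2] y:[14,44] z:[24,41] -> hit [57/2,41], descend [1, 4]
      N1 x:[61/2,41] y:[36,44] z:[24,35] -> miss, prune
      N4 x:[57/2,83/2] y:[14,33] z:[26,41] -> hit [57/2,33], descend [2, 15]
        N2 x:[41,83/2] y:[14,19] z:[36,40] -> miss, prune
        N15 x:[57/2,63/2] y:[21,33] z:[26,41] -> hit [57/2,63/2] leaf, test {P5@t=29, P12(miss)}
    N21 x:[32,93/2] y:[44,54] z:[33,48] -> hit [44,93/2], descend [14, 18]
      N14 x:[69/2,93/2] y:[44,51] z:[39,48] -> hit [44,93/2] leaf, test {P14(miss), P20(miss)}
      N18 x:[32,71/2] y:[46,54] z:[33,39] -> miss, prune

Visited [0, 25, 7, 11, 26, 3, 1, 4, 2, 15, 21, 14, 18]. Tests: 13 box, 2 leaf. Nearest: P5.

== RESULT ==
2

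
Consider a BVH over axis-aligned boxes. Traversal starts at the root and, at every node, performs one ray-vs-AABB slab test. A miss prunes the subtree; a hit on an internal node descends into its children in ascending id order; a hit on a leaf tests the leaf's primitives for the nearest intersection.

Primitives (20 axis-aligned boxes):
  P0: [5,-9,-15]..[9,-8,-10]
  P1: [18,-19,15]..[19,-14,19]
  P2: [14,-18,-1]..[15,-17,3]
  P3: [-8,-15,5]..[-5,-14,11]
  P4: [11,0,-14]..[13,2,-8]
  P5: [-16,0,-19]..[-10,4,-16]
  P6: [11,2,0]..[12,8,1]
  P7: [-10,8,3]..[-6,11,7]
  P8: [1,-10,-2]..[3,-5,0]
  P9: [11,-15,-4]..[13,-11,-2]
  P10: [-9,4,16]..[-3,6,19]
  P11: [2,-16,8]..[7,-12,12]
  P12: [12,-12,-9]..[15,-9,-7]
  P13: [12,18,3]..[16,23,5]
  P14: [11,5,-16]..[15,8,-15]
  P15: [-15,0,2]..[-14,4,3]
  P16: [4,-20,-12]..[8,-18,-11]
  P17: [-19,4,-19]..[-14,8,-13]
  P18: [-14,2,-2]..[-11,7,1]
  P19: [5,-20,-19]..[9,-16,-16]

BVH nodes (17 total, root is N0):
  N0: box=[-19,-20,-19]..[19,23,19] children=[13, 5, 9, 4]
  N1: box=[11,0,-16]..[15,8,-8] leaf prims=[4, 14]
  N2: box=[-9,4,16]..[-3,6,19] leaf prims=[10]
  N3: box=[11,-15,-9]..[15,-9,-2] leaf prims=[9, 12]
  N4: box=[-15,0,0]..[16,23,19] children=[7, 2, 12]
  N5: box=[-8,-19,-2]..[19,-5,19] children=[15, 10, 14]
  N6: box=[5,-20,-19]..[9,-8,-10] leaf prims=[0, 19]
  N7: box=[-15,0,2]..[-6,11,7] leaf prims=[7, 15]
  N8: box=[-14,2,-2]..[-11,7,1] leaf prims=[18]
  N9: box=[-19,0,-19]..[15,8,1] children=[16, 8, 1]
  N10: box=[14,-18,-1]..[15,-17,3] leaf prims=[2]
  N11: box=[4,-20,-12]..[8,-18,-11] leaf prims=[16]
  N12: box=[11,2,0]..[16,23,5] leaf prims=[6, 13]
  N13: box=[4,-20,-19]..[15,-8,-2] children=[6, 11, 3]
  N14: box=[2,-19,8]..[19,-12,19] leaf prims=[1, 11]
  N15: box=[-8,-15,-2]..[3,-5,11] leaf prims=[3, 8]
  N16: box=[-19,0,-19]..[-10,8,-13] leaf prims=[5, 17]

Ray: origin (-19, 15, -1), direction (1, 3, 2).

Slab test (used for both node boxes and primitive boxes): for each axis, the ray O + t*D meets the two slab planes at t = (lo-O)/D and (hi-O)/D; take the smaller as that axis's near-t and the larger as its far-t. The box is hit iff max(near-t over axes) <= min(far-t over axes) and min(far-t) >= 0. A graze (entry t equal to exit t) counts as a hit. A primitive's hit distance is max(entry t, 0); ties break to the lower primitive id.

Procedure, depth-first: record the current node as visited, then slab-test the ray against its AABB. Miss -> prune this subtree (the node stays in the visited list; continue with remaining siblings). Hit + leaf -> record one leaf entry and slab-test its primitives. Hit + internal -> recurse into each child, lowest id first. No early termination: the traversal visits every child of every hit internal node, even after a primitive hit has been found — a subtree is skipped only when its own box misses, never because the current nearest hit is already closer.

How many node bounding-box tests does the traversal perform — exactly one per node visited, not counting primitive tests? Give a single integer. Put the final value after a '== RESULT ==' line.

Walk:
N0 x:[0,38] y:[-35/3,8/3] z:[-9,10] -> hit [0,8/3], descend [4, 5, 9, 13]
  N4 x:[4,35] y:[-5,8/3] z:[1/2,10] -> miss, prune
  N5 x:[11,38] y:[-34/3,-20/3] z:[-1/2,10] -> miss, prune
  N9 x:[0,34] y:[-5,-7/3] z:[-9,1] -> miss, prune
  N13 x:[23,34] y:[-35/3,-23/3] z:[-9,-1/2] -> miss, prune

Summary -> nodes [0, 4, 5, 9, 13]; box-tests=5; leaf-entries=0; first=miss

== RESULT ==
5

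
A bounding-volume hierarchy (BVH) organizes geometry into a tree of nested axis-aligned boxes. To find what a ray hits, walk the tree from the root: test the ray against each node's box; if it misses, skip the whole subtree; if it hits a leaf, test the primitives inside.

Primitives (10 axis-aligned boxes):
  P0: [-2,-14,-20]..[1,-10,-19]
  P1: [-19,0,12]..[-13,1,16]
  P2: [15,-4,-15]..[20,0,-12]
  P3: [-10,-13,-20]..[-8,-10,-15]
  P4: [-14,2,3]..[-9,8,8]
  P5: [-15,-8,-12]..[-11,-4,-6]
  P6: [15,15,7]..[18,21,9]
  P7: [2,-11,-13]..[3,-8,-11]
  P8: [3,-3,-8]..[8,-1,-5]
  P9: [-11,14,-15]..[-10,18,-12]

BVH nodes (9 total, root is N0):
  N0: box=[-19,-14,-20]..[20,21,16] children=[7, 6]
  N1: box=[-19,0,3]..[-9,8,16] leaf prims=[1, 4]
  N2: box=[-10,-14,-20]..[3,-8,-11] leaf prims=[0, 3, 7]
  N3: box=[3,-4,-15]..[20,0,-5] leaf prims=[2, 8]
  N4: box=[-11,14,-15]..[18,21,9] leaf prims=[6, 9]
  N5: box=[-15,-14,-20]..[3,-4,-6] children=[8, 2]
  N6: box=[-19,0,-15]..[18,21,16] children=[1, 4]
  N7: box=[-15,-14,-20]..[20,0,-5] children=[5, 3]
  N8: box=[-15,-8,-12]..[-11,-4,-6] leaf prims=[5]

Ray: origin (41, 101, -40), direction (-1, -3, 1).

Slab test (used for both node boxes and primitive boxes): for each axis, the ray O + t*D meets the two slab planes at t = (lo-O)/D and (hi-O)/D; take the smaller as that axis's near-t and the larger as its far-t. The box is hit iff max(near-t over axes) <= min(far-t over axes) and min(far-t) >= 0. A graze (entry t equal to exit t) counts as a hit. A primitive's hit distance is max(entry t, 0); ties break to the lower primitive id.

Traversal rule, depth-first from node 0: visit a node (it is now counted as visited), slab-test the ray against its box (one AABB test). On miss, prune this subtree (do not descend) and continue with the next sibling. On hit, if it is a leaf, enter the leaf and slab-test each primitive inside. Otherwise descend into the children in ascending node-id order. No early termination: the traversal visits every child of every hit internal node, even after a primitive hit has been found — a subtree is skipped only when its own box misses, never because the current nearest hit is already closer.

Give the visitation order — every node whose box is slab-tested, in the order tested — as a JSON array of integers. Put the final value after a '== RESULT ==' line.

Traverse from the root:
N0 x:[21,60] y:[80/3,115/3] z:[20,56] -> hit [80/3,115/3], descend [6, 7]
  N6 x:[23,60] y:[80/3,101/3] z:[25,56] -> hit [80/3,101/3], descend [1, 4]
    N1 x:[50,60] y:[31,101/3] z:[43,56] -> miss, prune
    N4 x:[23,52] y:[80/3,29] z:[25,49] -> hit [80/3,29] leaf, test {P6(miss), P9(miss)}
  N7 x:[21,56] y:[101/3,115/3] z:[20,35] -> hit [101/3,35], descend [3, 5]
    N3 x:[21,38] y:[101/3,35] z:[25,35] -> hit [101/3,35] leaf, test {P2(miss), P8@t=34}
    N5 x:[38,56] y:[35,115/3] z:[20,34] -> miss, prune

7 AABB tests over nodes [0, 6, 1, 4, 7, 3, 5]; 2 leaves entered; closest P8.

== RESULT ==
[0, 6, 1, 4, 7, 3, 5]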